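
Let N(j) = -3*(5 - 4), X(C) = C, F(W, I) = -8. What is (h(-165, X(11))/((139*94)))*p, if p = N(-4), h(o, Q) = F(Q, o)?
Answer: 12/6533 ≈ 0.0018368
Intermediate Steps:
h(o, Q) = -8
N(j) = -3 (N(j) = -3*1 = -3)
p = -3
(h(-165, X(11))/((139*94)))*p = -8/(139*94)*(-3) = -8/13066*(-3) = -8*1/13066*(-3) = -4/6533*(-3) = 12/6533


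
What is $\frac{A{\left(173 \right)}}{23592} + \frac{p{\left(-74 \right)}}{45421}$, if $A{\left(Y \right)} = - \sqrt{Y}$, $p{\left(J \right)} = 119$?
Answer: $\frac{119}{45421} - \frac{\sqrt{173}}{23592} \approx 0.0020624$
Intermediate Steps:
$\frac{A{\left(173 \right)}}{23592} + \frac{p{\left(-74 \right)}}{45421} = \frac{\left(-1\right) \sqrt{173}}{23592} + \frac{119}{45421} = - \sqrt{173} \cdot \frac{1}{23592} + 119 \cdot \frac{1}{45421} = - \frac{\sqrt{173}}{23592} + \frac{119}{45421} = \frac{119}{45421} - \frac{\sqrt{173}}{23592}$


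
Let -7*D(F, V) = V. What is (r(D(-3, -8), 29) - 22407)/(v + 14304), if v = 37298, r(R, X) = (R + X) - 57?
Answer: -157037/361214 ≈ -0.43475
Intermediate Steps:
D(F, V) = -V/7
r(R, X) = -57 + R + X
(r(D(-3, -8), 29) - 22407)/(v + 14304) = ((-57 - 1/7*(-8) + 29) - 22407)/(37298 + 14304) = ((-57 + 8/7 + 29) - 22407)/51602 = (-188/7 - 22407)*(1/51602) = -157037/7*1/51602 = -157037/361214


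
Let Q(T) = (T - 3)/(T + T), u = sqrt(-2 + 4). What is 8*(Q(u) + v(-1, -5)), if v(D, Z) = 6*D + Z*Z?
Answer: 156 - 6*sqrt(2) ≈ 147.51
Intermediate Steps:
v(D, Z) = Z**2 + 6*D (v(D, Z) = 6*D + Z**2 = Z**2 + 6*D)
u = sqrt(2) ≈ 1.4142
Q(T) = (-3 + T)/(2*T) (Q(T) = (-3 + T)/((2*T)) = (-3 + T)*(1/(2*T)) = (-3 + T)/(2*T))
8*(Q(u) + v(-1, -5)) = 8*((-3 + sqrt(2))/(2*(sqrt(2))) + ((-5)**2 + 6*(-1))) = 8*((sqrt(2)/2)*(-3 + sqrt(2))/2 + (25 - 6)) = 8*(sqrt(2)*(-3 + sqrt(2))/4 + 19) = 8*(19 + sqrt(2)*(-3 + sqrt(2))/4) = 152 + 2*sqrt(2)*(-3 + sqrt(2))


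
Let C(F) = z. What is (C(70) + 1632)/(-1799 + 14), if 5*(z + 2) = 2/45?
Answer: -366752/401625 ≈ -0.91317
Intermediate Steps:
z = -448/225 (z = -2 + (2/45)/5 = -2 + (2*(1/45))/5 = -2 + (⅕)*(2/45) = -2 + 2/225 = -448/225 ≈ -1.9911)
C(F) = -448/225
(C(70) + 1632)/(-1799 + 14) = (-448/225 + 1632)/(-1799 + 14) = (366752/225)/(-1785) = (366752/225)*(-1/1785) = -366752/401625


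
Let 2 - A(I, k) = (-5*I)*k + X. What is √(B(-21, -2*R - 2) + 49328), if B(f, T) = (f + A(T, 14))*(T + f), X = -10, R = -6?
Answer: √41727 ≈ 204.27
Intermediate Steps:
A(I, k) = 12 + 5*I*k (A(I, k) = 2 - ((-5*I)*k - 10) = 2 - (-5*I*k - 10) = 2 - (-10 - 5*I*k) = 2 + (10 + 5*I*k) = 12 + 5*I*k)
B(f, T) = (T + f)*(12 + f + 70*T) (B(f, T) = (f + (12 + 5*T*14))*(T + f) = (f + (12 + 70*T))*(T + f) = (12 + f + 70*T)*(T + f) = (T + f)*(12 + f + 70*T))
√(B(-21, -2*R - 2) + 49328) = √(((-21)² + 12*(-2*(-6) - 2) + 12*(-21) + 70*(-2*(-6) - 2)² + 71*(-2*(-6) - 2)*(-21)) + 49328) = √((441 + 12*(12 - 2) - 252 + 70*(12 - 2)² + 71*(12 - 2)*(-21)) + 49328) = √((441 + 12*10 - 252 + 70*10² + 71*10*(-21)) + 49328) = √((441 + 120 - 252 + 70*100 - 14910) + 49328) = √((441 + 120 - 252 + 7000 - 14910) + 49328) = √(-7601 + 49328) = √41727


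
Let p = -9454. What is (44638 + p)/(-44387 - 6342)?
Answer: -35184/50729 ≈ -0.69357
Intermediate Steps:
(44638 + p)/(-44387 - 6342) = (44638 - 9454)/(-44387 - 6342) = 35184/(-50729) = 35184*(-1/50729) = -35184/50729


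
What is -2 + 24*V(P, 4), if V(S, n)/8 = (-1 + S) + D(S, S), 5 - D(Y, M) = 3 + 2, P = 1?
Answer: -2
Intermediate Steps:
D(Y, M) = 0 (D(Y, M) = 5 - (3 + 2) = 5 - 1*5 = 5 - 5 = 0)
V(S, n) = -8 + 8*S (V(S, n) = 8*((-1 + S) + 0) = 8*(-1 + S) = -8 + 8*S)
-2 + 24*V(P, 4) = -2 + 24*(-8 + 8*1) = -2 + 24*(-8 + 8) = -2 + 24*0 = -2 + 0 = -2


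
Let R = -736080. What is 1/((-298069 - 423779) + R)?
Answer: -1/1457928 ≈ -6.8590e-7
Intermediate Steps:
1/((-298069 - 423779) + R) = 1/((-298069 - 423779) - 736080) = 1/(-721848 - 736080) = 1/(-1457928) = -1/1457928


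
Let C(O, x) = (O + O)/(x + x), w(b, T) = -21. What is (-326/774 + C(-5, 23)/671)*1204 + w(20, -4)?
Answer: -73407229/138897 ≈ -528.50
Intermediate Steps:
C(O, x) = O/x (C(O, x) = (2*O)/((2*x)) = (2*O)*(1/(2*x)) = O/x)
(-326/774 + C(-5, 23)/671)*1204 + w(20, -4) = (-326/774 - 5/23/671)*1204 - 21 = (-326*1/774 - 5*1/23*(1/671))*1204 - 21 = (-163/387 - 5/23*1/671)*1204 - 21 = (-163/387 - 5/15433)*1204 - 21 = -2517514/5972571*1204 - 21 = -70490392/138897 - 21 = -73407229/138897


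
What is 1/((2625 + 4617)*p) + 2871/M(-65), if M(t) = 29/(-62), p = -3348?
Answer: -148823273809/24246216 ≈ -6138.0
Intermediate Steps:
M(t) = -29/62 (M(t) = 29*(-1/62) = -29/62)
1/((2625 + 4617)*p) + 2871/M(-65) = 1/((2625 + 4617)*(-3348)) + 2871/(-29/62) = -1/3348/7242 + 2871*(-62/29) = (1/7242)*(-1/3348) - 6138 = -1/24246216 - 6138 = -148823273809/24246216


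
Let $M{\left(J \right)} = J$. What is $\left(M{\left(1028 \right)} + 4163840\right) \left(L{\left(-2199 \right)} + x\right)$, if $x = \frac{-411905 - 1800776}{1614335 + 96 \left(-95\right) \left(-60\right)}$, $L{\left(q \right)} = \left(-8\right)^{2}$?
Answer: $\frac{566944984661212}{2161535} \approx 2.6229 \cdot 10^{8}$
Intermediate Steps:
$L{\left(q \right)} = 64$
$x = - \frac{2212681}{2161535}$ ($x = - \frac{2212681}{1614335 - -547200} = - \frac{2212681}{1614335 + 547200} = - \frac{2212681}{2161535} \approx -1.0237$)
$\left(M{\left(1028 \right)} + 4163840\right) \left(L{\left(-2199 \right)} + x\right) = \left(1028 + 4163840\right) \left(64 - \frac{2212681}{2161535}\right) = 4164868 \cdot \frac{136125559}{2161535} = \frac{566944984661212}{2161535}$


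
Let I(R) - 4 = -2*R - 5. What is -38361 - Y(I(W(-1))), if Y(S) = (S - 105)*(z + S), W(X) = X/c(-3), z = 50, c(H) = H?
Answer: -298849/9 ≈ -33205.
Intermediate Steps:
W(X) = -X/3 (W(X) = X/(-3) = X*(-⅓) = -X/3)
I(R) = -1 - 2*R (I(R) = 4 + (-2*R - 5) = 4 + (-5 - 2*R) = -1 - 2*R)
Y(S) = (-105 + S)*(50 + S) (Y(S) = (S - 105)*(50 + S) = (-105 + S)*(50 + S))
-38361 - Y(I(W(-1))) = -38361 - (-5250 + (-1 - (-2)*(-1)/3)² - 55*(-1 - (-2)*(-1)/3)) = -38361 - (-5250 + (-1 - 2*⅓)² - 55*(-1 - 2*⅓)) = -38361 - (-5250 + (-1 - ⅔)² - 55*(-1 - ⅔)) = -38361 - (-5250 + (-5/3)² - 55*(-5/3)) = -38361 - (-5250 + 25/9 + 275/3) = -38361 - 1*(-46400/9) = -38361 + 46400/9 = -298849/9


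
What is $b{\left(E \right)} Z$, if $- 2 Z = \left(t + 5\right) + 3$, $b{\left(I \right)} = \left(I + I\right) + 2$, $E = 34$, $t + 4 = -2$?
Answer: $-70$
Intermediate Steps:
$t = -6$ ($t = -4 - 2 = -6$)
$b{\left(I \right)} = 2 + 2 I$ ($b{\left(I \right)} = 2 I + 2 = 2 + 2 I$)
$Z = -1$ ($Z = - \frac{\left(-6 + 5\right) + 3}{2} = - \frac{-1 + 3}{2} = \left(- \frac{1}{2}\right) 2 = -1$)
$b{\left(E \right)} Z = \left(2 + 2 \cdot 34\right) \left(-1\right) = \left(2 + 68\right) \left(-1\right) = 70 \left(-1\right) = -70$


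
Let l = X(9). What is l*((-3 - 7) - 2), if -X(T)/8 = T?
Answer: 864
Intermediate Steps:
X(T) = -8*T
l = -72 (l = -8*9 = -72)
l*((-3 - 7) - 2) = -72*((-3 - 7) - 2) = -72*(-10 - 2) = -72*(-12) = 864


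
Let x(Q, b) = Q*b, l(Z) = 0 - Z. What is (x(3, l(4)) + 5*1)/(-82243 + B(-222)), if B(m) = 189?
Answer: 1/11722 ≈ 8.5310e-5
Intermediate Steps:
l(Z) = -Z
(x(3, l(4)) + 5*1)/(-82243 + B(-222)) = (3*(-1*4) + 5*1)/(-82243 + 189) = (3*(-4) + 5)/(-82054) = (-12 + 5)*(-1/82054) = -7*(-1/82054) = 1/11722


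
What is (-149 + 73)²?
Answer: 5776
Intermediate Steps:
(-149 + 73)² = (-76)² = 5776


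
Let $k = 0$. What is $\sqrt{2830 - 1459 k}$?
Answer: $\sqrt{2830} \approx 53.198$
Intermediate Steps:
$\sqrt{2830 - 1459 k} = \sqrt{2830 - 0} = \sqrt{2830 + 0} = \sqrt{2830}$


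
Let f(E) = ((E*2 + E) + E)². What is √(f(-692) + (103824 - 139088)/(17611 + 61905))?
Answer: 4*√189234898334495/19879 ≈ 2768.0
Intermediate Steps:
f(E) = 16*E² (f(E) = ((2*E + E) + E)² = (3*E + E)² = (4*E)² = 16*E²)
√(f(-692) + (103824 - 139088)/(17611 + 61905)) = √(16*(-692)² + (103824 - 139088)/(17611 + 61905)) = √(16*478864 - 35264/79516) = √(7661824 - 35264*1/79516) = √(7661824 - 8816/19879) = √(152309390480/19879) = 4*√189234898334495/19879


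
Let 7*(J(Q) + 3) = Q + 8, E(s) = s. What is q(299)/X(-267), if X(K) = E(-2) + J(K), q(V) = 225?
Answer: -75/14 ≈ -5.3571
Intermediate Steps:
J(Q) = -13/7 + Q/7 (J(Q) = -3 + (Q + 8)/7 = -3 + (8 + Q)/7 = -3 + (8/7 + Q/7) = -13/7 + Q/7)
X(K) = -27/7 + K/7 (X(K) = -2 + (-13/7 + K/7) = -27/7 + K/7)
q(299)/X(-267) = 225/(-27/7 + (⅐)*(-267)) = 225/(-27/7 - 267/7) = 225/(-42) = 225*(-1/42) = -75/14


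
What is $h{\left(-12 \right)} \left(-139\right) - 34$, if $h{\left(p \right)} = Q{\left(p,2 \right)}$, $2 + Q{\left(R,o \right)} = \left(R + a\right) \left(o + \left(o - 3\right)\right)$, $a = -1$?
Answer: $2051$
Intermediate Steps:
$Q{\left(R,o \right)} = -2 + \left(-1 + R\right) \left(-3 + 2 o\right)$ ($Q{\left(R,o \right)} = -2 + \left(R - 1\right) \left(o + \left(o - 3\right)\right) = -2 + \left(-1 + R\right) \left(o + \left(-3 + o\right)\right) = -2 + \left(-1 + R\right) \left(-3 + 2 o\right)$)
$h{\left(p \right)} = -3 + p$ ($h{\left(p \right)} = 1 - 3 p - 4 + 2 p 2 = 1 - 3 p - 4 + 4 p = -3 + p$)
$h{\left(-12 \right)} \left(-139\right) - 34 = \left(-3 - 12\right) \left(-139\right) - 34 = \left(-15\right) \left(-139\right) - 34 = 2085 - 34 = 2051$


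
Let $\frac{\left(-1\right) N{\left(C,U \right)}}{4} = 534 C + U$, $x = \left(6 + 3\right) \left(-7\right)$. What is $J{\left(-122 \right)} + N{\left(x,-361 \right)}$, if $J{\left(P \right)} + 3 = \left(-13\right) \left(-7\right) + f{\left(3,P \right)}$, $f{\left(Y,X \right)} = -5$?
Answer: $136095$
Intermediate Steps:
$x = -63$ ($x = 9 \left(-7\right) = -63$)
$J{\left(P \right)} = 83$ ($J{\left(P \right)} = -3 - -86 = -3 + \left(91 - 5\right) = -3 + 86 = 83$)
$N{\left(C,U \right)} = - 2136 C - 4 U$ ($N{\left(C,U \right)} = - 4 \left(534 C + U\right) = - 4 \left(U + 534 C\right) = - 2136 C - 4 U$)
$J{\left(-122 \right)} + N{\left(x,-361 \right)} = 83 - -136012 = 83 + \left(134568 + 1444\right) = 83 + 136012 = 136095$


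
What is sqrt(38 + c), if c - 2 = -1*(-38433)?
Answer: sqrt(38473) ≈ 196.15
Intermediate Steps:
c = 38435 (c = 2 - 1*(-38433) = 2 + 38433 = 38435)
sqrt(38 + c) = sqrt(38 + 38435) = sqrt(38473)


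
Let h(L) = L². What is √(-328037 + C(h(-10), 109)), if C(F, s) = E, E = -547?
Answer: 2*I*√82146 ≈ 573.22*I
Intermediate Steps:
C(F, s) = -547
√(-328037 + C(h(-10), 109)) = √(-328037 - 547) = √(-328584) = 2*I*√82146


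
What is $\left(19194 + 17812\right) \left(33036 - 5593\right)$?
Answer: $1015555658$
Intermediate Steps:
$\left(19194 + 17812\right) \left(33036 - 5593\right) = 37006 \cdot 27443 = 1015555658$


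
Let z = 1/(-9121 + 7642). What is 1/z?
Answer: -1479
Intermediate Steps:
z = -1/1479 (z = 1/(-1479) = -1/1479 ≈ -0.00067613)
1/z = 1/(-1/1479) = -1479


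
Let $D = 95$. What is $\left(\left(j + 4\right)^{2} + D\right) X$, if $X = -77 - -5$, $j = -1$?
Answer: $-7488$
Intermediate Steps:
$X = -72$ ($X = -77 + 5 = -72$)
$\left(\left(j + 4\right)^{2} + D\right) X = \left(\left(-1 + 4\right)^{2} + 95\right) \left(-72\right) = \left(3^{2} + 95\right) \left(-72\right) = \left(9 + 95\right) \left(-72\right) = 104 \left(-72\right) = -7488$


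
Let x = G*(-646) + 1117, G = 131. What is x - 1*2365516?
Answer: -2449025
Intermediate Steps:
x = -83509 (x = 131*(-646) + 1117 = -84626 + 1117 = -83509)
x - 1*2365516 = -83509 - 1*2365516 = -83509 - 2365516 = -2449025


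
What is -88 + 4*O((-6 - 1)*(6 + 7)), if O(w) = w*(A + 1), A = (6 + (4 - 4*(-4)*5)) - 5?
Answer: -31392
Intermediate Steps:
A = 85 (A = (6 + (4 - (-16)*5)) - 5 = (6 + (4 - 1*(-80))) - 5 = (6 + (4 + 80)) - 5 = (6 + 84) - 5 = 90 - 5 = 85)
O(w) = 86*w (O(w) = w*(85 + 1) = w*86 = 86*w)
-88 + 4*O((-6 - 1)*(6 + 7)) = -88 + 4*(86*((-6 - 1)*(6 + 7))) = -88 + 4*(86*(-7*13)) = -88 + 4*(86*(-91)) = -88 + 4*(-7826) = -88 - 31304 = -31392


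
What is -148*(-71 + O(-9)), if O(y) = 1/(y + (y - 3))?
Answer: 220816/21 ≈ 10515.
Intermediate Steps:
O(y) = 1/(-3 + 2*y) (O(y) = 1/(y + (-3 + y)) = 1/(-3 + 2*y))
-148*(-71 + O(-9)) = -148*(-71 + 1/(-3 + 2*(-9))) = -148*(-71 + 1/(-3 - 18)) = -148*(-71 + 1/(-21)) = -148*(-71 - 1/21) = -148*(-1492/21) = 220816/21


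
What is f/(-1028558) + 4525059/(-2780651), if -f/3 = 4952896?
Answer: 18331270005483/1430030415629 ≈ 12.819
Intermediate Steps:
f = -14858688 (f = -3*4952896 = -14858688)
f/(-1028558) + 4525059/(-2780651) = -14858688/(-1028558) + 4525059/(-2780651) = -14858688*(-1/1028558) + 4525059*(-1/2780651) = 7429344/514279 - 4525059/2780651 = 18331270005483/1430030415629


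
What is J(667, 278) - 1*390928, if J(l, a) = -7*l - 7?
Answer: -395604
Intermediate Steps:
J(l, a) = -7 - 7*l
J(667, 278) - 1*390928 = (-7 - 7*667) - 1*390928 = (-7 - 4669) - 390928 = -4676 - 390928 = -395604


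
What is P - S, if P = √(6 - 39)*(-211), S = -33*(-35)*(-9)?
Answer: 10395 - 211*I*√33 ≈ 10395.0 - 1212.1*I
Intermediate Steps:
S = -10395 (S = 1155*(-9) = -10395)
P = -211*I*√33 (P = √(-33)*(-211) = (I*√33)*(-211) = -211*I*√33 ≈ -1212.1*I)
P - S = -211*I*√33 - 1*(-10395) = -211*I*√33 + 10395 = 10395 - 211*I*√33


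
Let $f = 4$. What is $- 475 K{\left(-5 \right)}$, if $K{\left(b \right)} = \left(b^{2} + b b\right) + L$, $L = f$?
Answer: $-25650$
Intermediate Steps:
$L = 4$
$K{\left(b \right)} = 4 + 2 b^{2}$ ($K{\left(b \right)} = \left(b^{2} + b b\right) + 4 = \left(b^{2} + b^{2}\right) + 4 = 2 b^{2} + 4 = 4 + 2 b^{2}$)
$- 475 K{\left(-5 \right)} = - 475 \left(4 + 2 \left(-5\right)^{2}\right) = - 475 \left(4 + 2 \cdot 25\right) = - 475 \left(4 + 50\right) = \left(-475\right) 54 = -25650$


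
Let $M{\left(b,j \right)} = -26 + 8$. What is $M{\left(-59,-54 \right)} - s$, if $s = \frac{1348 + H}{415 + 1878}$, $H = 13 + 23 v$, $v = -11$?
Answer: $- \frac{42382}{2293} \approx -18.483$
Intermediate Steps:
$H = -240$ ($H = 13 + 23 \left(-11\right) = 13 - 253 = -240$)
$M{\left(b,j \right)} = -18$
$s = \frac{1108}{2293}$ ($s = \frac{1348 - 240}{415 + 1878} = \frac{1108}{2293} \approx 0.48321$)
$M{\left(-59,-54 \right)} - s = -18 - \frac{1108}{2293} = - \frac{42382}{2293}$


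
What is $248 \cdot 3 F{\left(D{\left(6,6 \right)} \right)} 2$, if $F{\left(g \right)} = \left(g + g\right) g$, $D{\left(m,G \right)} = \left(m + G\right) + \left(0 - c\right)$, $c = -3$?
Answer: $669600$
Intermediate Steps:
$D{\left(m,G \right)} = 3 + G + m$ ($D{\left(m,G \right)} = \left(m + G\right) + \left(0 - -3\right) = \left(G + m\right) + \left(0 + 3\right) = \left(G + m\right) + 3 = 3 + G + m$)
$F{\left(g \right)} = 2 g^{2}$ ($F{\left(g \right)} = 2 g g = 2 g^{2}$)
$248 \cdot 3 F{\left(D{\left(6,6 \right)} \right)} 2 = 248 \cdot 3 \cdot 2 \left(3 + 6 + 6\right)^{2} \cdot 2 = 248 \cdot 3 \cdot 2 \cdot 15^{2} \cdot 2 = 248 \cdot 3 \cdot 2 \cdot 225 \cdot 2 = 248 \cdot 3 \cdot 450 \cdot 2 = 248 \cdot 1350 \cdot 2 = 248 \cdot 2700 = 669600$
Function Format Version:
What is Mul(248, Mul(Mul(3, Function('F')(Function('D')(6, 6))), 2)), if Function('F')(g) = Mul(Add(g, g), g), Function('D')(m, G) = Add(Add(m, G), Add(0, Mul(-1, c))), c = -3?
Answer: 669600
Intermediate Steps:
Function('D')(m, G) = Add(3, G, m) (Function('D')(m, G) = Add(Add(m, G), Add(0, Mul(-1, -3))) = Add(Add(G, m), Add(0, 3)) = Add(Add(G, m), 3) = Add(3, G, m))
Function('F')(g) = Mul(2, Pow(g, 2)) (Function('F')(g) = Mul(Mul(2, g), g) = Mul(2, Pow(g, 2)))
Mul(248, Mul(Mul(3, Function('F')(Function('D')(6, 6))), 2)) = Mul(248, Mul(Mul(3, Mul(2, Pow(Add(3, 6, 6), 2))), 2)) = Mul(248, Mul(Mul(3, Mul(2, Pow(15, 2))), 2)) = Mul(248, Mul(Mul(3, Mul(2, 225)), 2)) = Mul(248, Mul(Mul(3, 450), 2)) = Mul(248, Mul(1350, 2)) = Mul(248, 2700) = 669600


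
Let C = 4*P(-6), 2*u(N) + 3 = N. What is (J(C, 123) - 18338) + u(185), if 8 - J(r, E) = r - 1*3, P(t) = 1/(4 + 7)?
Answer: -200600/11 ≈ -18236.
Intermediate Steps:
P(t) = 1/11
u(N) = -3/2 + N/2
C = 4/11 (C = 4*(1/11) = 4/11 ≈ 0.36364)
J(r, E) = 11 - r (J(r, E) = 8 - (r - 1*3) = 8 - (r - 3) = 8 - (-3 + r) = 8 + (3 - r) = 11 - r)
(J(C, 123) - 18338) + u(185) = ((11 - 1*4/11) - 18338) + (-3/2 + (½)*185) = ((11 - 4/11) - 18338) + (-3/2 + 185/2) = (117/11 - 18338) + 91 = -201601/11 + 91 = -200600/11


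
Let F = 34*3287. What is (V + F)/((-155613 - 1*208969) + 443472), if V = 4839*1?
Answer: 116597/78890 ≈ 1.4780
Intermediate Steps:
V = 4839
F = 111758
(V + F)/((-155613 - 1*208969) + 443472) = (4839 + 111758)/((-155613 - 1*208969) + 443472) = 116597/((-155613 - 208969) + 443472) = 116597/(-364582 + 443472) = 116597/78890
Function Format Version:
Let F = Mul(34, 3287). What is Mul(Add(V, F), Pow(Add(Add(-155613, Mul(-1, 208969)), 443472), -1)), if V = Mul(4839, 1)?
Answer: Rational(116597, 78890) ≈ 1.4780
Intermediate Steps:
V = 4839
F = 111758
Mul(Add(V, F), Pow(Add(Add(-155613, Mul(-1, 208969)), 443472), -1)) = Mul(Add(4839, 111758), Pow(Add(Add(-155613, Mul(-1, 208969)), 443472), -1)) = Mul(116597, Pow(Add(Add(-155613, -208969), 443472), -1)) = Mul(116597, Pow(Add(-364582, 443472), -1)) = Mul(116597, Pow(78890, -1)) = Mul(116597, Rational(1, 78890)) = Rational(116597, 78890)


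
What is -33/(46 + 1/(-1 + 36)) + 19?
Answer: 9818/537 ≈ 18.283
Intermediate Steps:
-33/(46 + 1/(-1 + 36)) + 19 = -33/(46 + 1/35) + 19 = -33/(1611/35) + 19 = (35/1611)*(-33) + 19 = -385/537 + 19 = 9818/537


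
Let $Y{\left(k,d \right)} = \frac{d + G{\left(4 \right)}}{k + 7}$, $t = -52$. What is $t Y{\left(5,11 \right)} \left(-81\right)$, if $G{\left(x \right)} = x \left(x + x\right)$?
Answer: $15093$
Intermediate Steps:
$G{\left(x \right)} = 2 x^{2}$ ($G{\left(x \right)} = x 2 x = 2 x^{2}$)
$Y{\left(k,d \right)} = \frac{32 + d}{7 + k}$ ($Y{\left(k,d \right)} = \frac{d + 2 \cdot 4^{2}}{k + 7} = \frac{d + 2 \cdot 16}{7 + k} = \frac{d + 32}{7 + k} = \frac{32 + d}{7 + k}$)
$t Y{\left(5,11 \right)} \left(-81\right) = - 52 \frac{32 + 11}{7 + 5} \left(-81\right) = - 52 \cdot \frac{1}{12} \cdot 43 \left(-81\right) = \left(-52\right) \frac{43}{12} \left(-81\right) = \left(- \frac{559}{3}\right) \left(-81\right) = 15093$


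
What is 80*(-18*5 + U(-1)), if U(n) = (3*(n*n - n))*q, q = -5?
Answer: -9600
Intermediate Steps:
U(n) = -15*n**2 + 15*n (U(n) = (3*(n*n - n))*(-5) = (3*(n**2 - n))*(-5) = (-3*n + 3*n**2)*(-5) = -15*n**2 + 15*n)
80*(-18*5 + U(-1)) = 80*(-18*5 + 15*(-1)*(1 - 1*(-1))) = 80*(-90 + 15*(-1)*(1 + 1)) = 80*(-90 + 15*(-1)*2) = 80*(-90 - 30) = 80*(-120) = -9600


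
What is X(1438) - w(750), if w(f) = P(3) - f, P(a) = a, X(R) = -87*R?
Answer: -124359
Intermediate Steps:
w(f) = 3 - f
X(1438) - w(750) = -87*1438 - (3 - 1*750) = -125106 - (3 - 750) = -125106 - 1*(-747) = -125106 + 747 = -124359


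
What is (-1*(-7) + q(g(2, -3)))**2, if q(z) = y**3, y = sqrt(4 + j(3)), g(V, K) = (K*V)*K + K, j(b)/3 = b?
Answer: 2246 + 182*sqrt(13) ≈ 2902.2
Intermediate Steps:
j(b) = 3*b
g(V, K) = K + V*K**2 (g(V, K) = V*K**2 + K = K + V*K**2)
y = sqrt(13) (y = sqrt(4 + 3*3) = sqrt(4 + 9) = sqrt(13) ≈ 3.6056)
q(z) = 13*sqrt(13) (q(z) = (sqrt(13))**3 = 13*sqrt(13))
(-1*(-7) + q(g(2, -3)))**2 = (-1*(-7) + 13*sqrt(13))**2 = (7 + 13*sqrt(13))**2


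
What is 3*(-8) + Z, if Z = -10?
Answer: -34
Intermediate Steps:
3*(-8) + Z = 3*(-8) - 10 = -24 - 10 = -34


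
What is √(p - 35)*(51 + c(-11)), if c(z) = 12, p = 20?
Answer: 63*I*√15 ≈ 244.0*I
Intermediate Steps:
√(p - 35)*(51 + c(-11)) = √(20 - 35)*(51 + 12) = √(-15)*63 = (I*√15)*63 = 63*I*√15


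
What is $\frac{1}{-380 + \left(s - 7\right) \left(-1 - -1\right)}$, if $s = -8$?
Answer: $- \frac{1}{380} \approx -0.0026316$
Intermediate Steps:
$\frac{1}{-380 + \left(s - 7\right) \left(-1 - -1\right)} = \frac{1}{-380 + \left(-8 - 7\right) \left(-1 - -1\right)} = \frac{1}{-380 - 15 \left(-1 + 1\right)} = \frac{1}{-380 - 0} = \frac{1}{-380 + 0} = \frac{1}{-380} = - \frac{1}{380}$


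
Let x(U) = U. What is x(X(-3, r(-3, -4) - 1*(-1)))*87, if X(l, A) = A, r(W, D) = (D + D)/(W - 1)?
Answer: 261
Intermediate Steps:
r(W, D) = 2*D/(-1 + W) (r(W, D) = (2*D)/(-1 + W) = 2*D/(-1 + W))
x(X(-3, r(-3, -4) - 1*(-1)))*87 = (2*(-4)/(-1 - 3) - 1*(-1))*87 = (2*(-4)/(-4) + 1)*87 = (2*(-4)*(-¼) + 1)*87 = (2 + 1)*87 = 3*87 = 261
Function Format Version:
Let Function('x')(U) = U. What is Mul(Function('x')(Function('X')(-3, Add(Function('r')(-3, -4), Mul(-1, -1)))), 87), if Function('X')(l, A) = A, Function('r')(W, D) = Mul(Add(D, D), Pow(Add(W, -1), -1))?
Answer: 261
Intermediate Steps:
Function('r')(W, D) = Mul(2, D, Pow(Add(-1, W), -1)) (Function('r')(W, D) = Mul(Mul(2, D), Pow(Add(-1, W), -1)) = Mul(2, D, Pow(Add(-1, W), -1)))
Mul(Function('x')(Function('X')(-3, Add(Function('r')(-3, -4), Mul(-1, -1)))), 87) = Mul(Add(Mul(2, -4, Pow(Add(-1, -3), -1)), Mul(-1, -1)), 87) = Mul(Add(Mul(2, -4, Pow(-4, -1)), 1), 87) = Mul(Add(Mul(2, -4, Rational(-1, 4)), 1), 87) = Mul(Add(2, 1), 87) = Mul(3, 87) = 261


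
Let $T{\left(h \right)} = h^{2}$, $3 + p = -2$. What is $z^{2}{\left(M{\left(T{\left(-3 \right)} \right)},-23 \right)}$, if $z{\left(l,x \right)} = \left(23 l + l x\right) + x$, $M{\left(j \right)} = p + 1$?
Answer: $529$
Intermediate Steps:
$p = -5$ ($p = -3 - 2 = -5$)
$M{\left(j \right)} = -4$ ($M{\left(j \right)} = -5 + 1 = -4$)
$z{\left(l,x \right)} = x + 23 l + l x$
$z^{2}{\left(M{\left(T{\left(-3 \right)} \right)},-23 \right)} = \left(-23 + 23 \left(-4\right) - -92\right)^{2} = \left(-23 - 92 + 92\right)^{2} = \left(-23\right)^{2} = 529$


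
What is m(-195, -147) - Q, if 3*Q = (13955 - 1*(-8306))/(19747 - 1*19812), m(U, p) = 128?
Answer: 47221/195 ≈ 242.16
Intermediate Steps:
Q = -22261/195 (Q = ((13955 - 1*(-8306))/(19747 - 1*19812))/3 = ((13955 + 8306)/(19747 - 19812))/3 = (22261/(-65))/3 = (22261*(-1/65))/3 = (⅓)*(-22261/65) = -22261/195 ≈ -114.16)
m(-195, -147) - Q = 128 - 1*(-22261/195) = 128 + 22261/195 = 47221/195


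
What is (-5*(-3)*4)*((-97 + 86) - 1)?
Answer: -720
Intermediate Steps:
(-5*(-3)*4)*((-97 + 86) - 1) = (15*4)*(-11 - 1) = 60*(-12) = -720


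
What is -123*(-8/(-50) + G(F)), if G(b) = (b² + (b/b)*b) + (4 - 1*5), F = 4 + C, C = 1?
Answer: -89667/25 ≈ -3586.7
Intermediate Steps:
F = 5 (F = 4 + 1 = 5)
G(b) = -1 + b + b² (G(b) = (b² + 1*b) + (4 - 5) = (b² + b) - 1 = (b + b²) - 1 = -1 + b + b²)
-123*(-8/(-50) + G(F)) = -123*(-8/(-50) + (-1 + 5 + 5²)) = -123*(-8*(-1/50) + (-1 + 5 + 25)) = -123*(4/25 + 29) = -123*729/25 = -89667/25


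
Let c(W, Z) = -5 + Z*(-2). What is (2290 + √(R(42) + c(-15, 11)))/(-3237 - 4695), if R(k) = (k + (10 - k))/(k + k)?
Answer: -1145/3966 - I*√47418/333144 ≈ -0.2887 - 0.00065364*I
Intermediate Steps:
R(k) = 5/k (R(k) = 10/((2*k)) = 10*(1/(2*k)) = 5/k)
c(W, Z) = -5 - 2*Z
(2290 + √(R(42) + c(-15, 11)))/(-3237 - 4695) = (2290 + √(5/42 + (-5 - 2*11)))/(-3237 - 4695) = (2290 + √(5*(1/42) + (-5 - 22)))/(-7932) = (2290 + √(5/42 - 27))*(-1/7932) = (2290 + √(-1129/42))*(-1/7932) = (2290 + I*√47418/42)*(-1/7932) = -1145/3966 - I*√47418/333144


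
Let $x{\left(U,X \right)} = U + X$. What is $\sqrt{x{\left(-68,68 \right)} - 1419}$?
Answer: $i \sqrt{1419} \approx 37.67 i$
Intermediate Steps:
$\sqrt{x{\left(-68,68 \right)} - 1419} = \sqrt{\left(-68 + 68\right) - 1419} = \sqrt{0 - 1419} = \sqrt{-1419} = i \sqrt{1419}$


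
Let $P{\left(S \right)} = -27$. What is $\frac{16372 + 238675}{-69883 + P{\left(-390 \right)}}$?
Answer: $- \frac{255047}{69910} \approx -3.6482$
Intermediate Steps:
$\frac{16372 + 238675}{-69883 + P{\left(-390 \right)}} = \frac{16372 + 238675}{-69883 - 27} = \frac{255047}{-69910} = 255047 \left(- \frac{1}{69910}\right) = - \frac{255047}{69910}$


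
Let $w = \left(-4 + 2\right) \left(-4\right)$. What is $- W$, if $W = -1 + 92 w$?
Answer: $-735$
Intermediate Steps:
$w = 8$ ($w = \left(-2\right) \left(-4\right) = 8$)
$W = 735$ ($W = -1 + 92 \cdot 8 = -1 + 736 = 735$)
$- W = \left(-1\right) 735 = -735$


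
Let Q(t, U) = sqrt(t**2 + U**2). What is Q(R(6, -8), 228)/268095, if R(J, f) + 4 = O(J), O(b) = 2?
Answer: 2*sqrt(12997)/268095 ≈ 0.00085048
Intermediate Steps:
R(J, f) = -2 (R(J, f) = -4 + 2 = -2)
Q(t, U) = sqrt(U**2 + t**2)
Q(R(6, -8), 228)/268095 = sqrt(228**2 + (-2)**2)/268095 = sqrt(51984 + 4)*(1/268095) = sqrt(51988)*(1/268095) = (2*sqrt(12997))*(1/268095) = 2*sqrt(12997)/268095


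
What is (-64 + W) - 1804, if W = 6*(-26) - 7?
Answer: -2031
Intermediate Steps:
W = -163 (W = -156 - 7 = -163)
(-64 + W) - 1804 = (-64 - 163) - 1804 = -227 - 1804 = -2031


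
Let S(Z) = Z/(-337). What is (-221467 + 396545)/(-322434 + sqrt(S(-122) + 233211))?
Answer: -19024020650124/35035683035743 - 175078*sqrt(26485581173)/35035683035743 ≈ -0.54380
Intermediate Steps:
S(Z) = -Z/337 (S(Z) = Z*(-1/337) = -Z/337)
(-221467 + 396545)/(-322434 + sqrt(S(-122) + 233211)) = (-221467 + 396545)/(-322434 + sqrt(-1/337*(-122) + 233211)) = 175078/(-322434 + sqrt(122/337 + 233211)) = 175078/(-322434 + sqrt(78592229/337)) = 175078/(-322434 + sqrt(26485581173)/337)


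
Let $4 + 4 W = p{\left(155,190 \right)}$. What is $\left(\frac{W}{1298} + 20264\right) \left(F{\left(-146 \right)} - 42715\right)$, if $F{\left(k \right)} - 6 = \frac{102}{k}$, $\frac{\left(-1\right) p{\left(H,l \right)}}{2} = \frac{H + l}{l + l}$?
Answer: $- \frac{779063428173549}{900163} \approx -8.6547 \cdot 10^{8}$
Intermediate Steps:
$p{\left(H,l \right)} = - \frac{H + l}{l}$ ($p{\left(H,l \right)} = - 2 \frac{H + l}{l + l} = - 2 \frac{H + l}{2 l} = - \frac{H + l}{l}$)
$F{\left(k \right)} = 6 + \frac{102}{k}$
$W = - \frac{221}{152}$ ($W = -1 + \frac{\frac{1}{190} \left(\left(-1\right) 155 - 190\right)}{4} = -1 + \frac{\frac{1}{190} \left(-155 - 190\right)}{4} = -1 + \frac{\frac{1}{190} \left(-345\right)}{4} = -1 + \frac{1}{4} \left(- \frac{69}{38}\right) = -1 - \frac{69}{152} = - \frac{221}{152} \approx -1.4539$)
$\left(\frac{W}{1298} + 20264\right) \left(F{\left(-146 \right)} - 42715\right) = \left(- \frac{221}{152 \cdot 1298} + 20264\right) \left(\left(6 + \frac{102}{-146}\right) - 42715\right) = \left(\left(- \frac{221}{152}\right) \frac{1}{1298} + 20264\right) \left(\left(6 + 102 \left(- \frac{1}{146}\right)\right) - 42715\right) = \left(- \frac{221}{197296} + 20264\right) \left(\left(6 - \frac{51}{73}\right) - 42715\right) = \frac{3998005923 \left(\frac{387}{73} - 42715\right)}{197296} = \frac{3998005923}{197296} \left(- \frac{3117808}{73}\right) = - \frac{779063428173549}{900163}$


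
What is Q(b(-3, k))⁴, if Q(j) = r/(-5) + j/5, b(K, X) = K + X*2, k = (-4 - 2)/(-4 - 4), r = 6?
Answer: 81/16 ≈ 5.0625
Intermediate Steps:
k = ¾ (k = -6/(-8) = -6*(-⅛) = ¾ ≈ 0.75000)
b(K, X) = K + 2*X
Q(j) = -6/5 + j/5 (Q(j) = 6/(-5) + j/5 = 6*(-⅕) + j*(⅕) = -6/5 + j/5)
Q(b(-3, k))⁴ = (-6/5 + (-3 + 2*(¾))/5)⁴ = (-6/5 + (-3 + 3/2)/5)⁴ = (-6/5 + (⅕)*(-3/2))⁴ = (-6/5 - 3/10)⁴ = (-3/2)⁴ = 81/16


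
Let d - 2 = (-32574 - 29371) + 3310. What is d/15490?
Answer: -58633/15490 ≈ -3.7852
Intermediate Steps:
d = -58633 (d = 2 + ((-32574 - 29371) + 3310) = 2 + (-61945 + 3310) = 2 - 58635 = -58633)
d/15490 = -58633/15490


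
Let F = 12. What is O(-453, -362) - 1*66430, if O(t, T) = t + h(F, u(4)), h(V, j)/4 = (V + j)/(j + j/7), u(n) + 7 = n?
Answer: -133787/2 ≈ -66894.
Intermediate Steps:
u(n) = -7 + n
h(V, j) = 7*(V + j)/(2*j) (h(V, j) = 4*((V + j)/(j + j/7)) = 4*((V + j)/((8*j/7))) = 4*((V + j)*(7/(8*j))) = 4*(7*(V + j)/(8*j)) = 7*(V + j)/(2*j))
O(t, T) = -21/2 + t (O(t, T) = t + 7*(12 + (-7 + 4))/(2*(-7 + 4)) = t + (7/2)*(12 - 3)/(-3) = t + (7/2)*(-⅓)*9 = t - 21/2 = -21/2 + t)
O(-453, -362) - 1*66430 = (-21/2 - 453) - 1*66430 = -927/2 - 66430 = -133787/2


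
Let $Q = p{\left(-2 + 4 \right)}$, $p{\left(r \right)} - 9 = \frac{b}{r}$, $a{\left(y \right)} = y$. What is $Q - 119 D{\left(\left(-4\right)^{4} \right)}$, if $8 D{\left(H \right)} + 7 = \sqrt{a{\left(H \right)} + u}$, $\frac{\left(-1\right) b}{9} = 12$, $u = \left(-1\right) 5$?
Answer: $\frac{473}{8} - \frac{119 \sqrt{251}}{8} \approx -176.54$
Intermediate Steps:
$u = -5$
$b = -108$ ($b = \left(-9\right) 12 = -108$)
$D{\left(H \right)} = - \frac{7}{8} + \frac{\sqrt{-5 + H}}{8}$ ($D{\left(H \right)} = - \frac{7}{8} + \frac{\sqrt{H - 5}}{8} = - \frac{7}{8} + \frac{\sqrt{-5 + H}}{8}$)
$p{\left(r \right)} = 9 - \frac{108}{r}$
$Q = -45$ ($Q = 9 - \frac{108}{-2 + 4} = 9 - \frac{108}{2} = 9 - 54 = -45$)
$Q - 119 D{\left(\left(-4\right)^{4} \right)} = -45 - 119 \left(- \frac{7}{8} + \frac{\sqrt{-5 + \left(-4\right)^{4}}}{8}\right) = -45 - 119 \left(- \frac{7}{8} + \frac{\sqrt{-5 + 256}}{8}\right) = -45 - 119 \left(- \frac{7}{8} + \frac{\sqrt{251}}{8}\right) = -45 + \left(\frac{833}{8} - \frac{119 \sqrt{251}}{8}\right) = \frac{473}{8} - \frac{119 \sqrt{251}}{8}$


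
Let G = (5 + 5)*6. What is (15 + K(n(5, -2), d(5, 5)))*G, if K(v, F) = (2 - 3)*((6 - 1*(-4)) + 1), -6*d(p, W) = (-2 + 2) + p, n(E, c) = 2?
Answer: 240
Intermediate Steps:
d(p, W) = -p/6 (d(p, W) = -((-2 + 2) + p)/6 = -(0 + p)/6 = -p/6)
K(v, F) = -11 (K(v, F) = -((6 + 4) + 1) = -(10 + 1) = -1*11 = -11)
G = 60 (G = 10*6 = 60)
(15 + K(n(5, -2), d(5, 5)))*G = (15 - 11)*60 = 4*60 = 240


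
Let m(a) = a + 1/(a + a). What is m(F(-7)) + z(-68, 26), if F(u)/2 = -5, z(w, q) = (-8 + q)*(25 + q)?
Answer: 18159/20 ≈ 907.95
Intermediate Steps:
F(u) = -10 (F(u) = 2*(-5) = -10)
m(a) = a + 1/(2*a)
m(F(-7)) + z(-68, 26) = (-10 + (½)/(-10)) + (-200 + 26² + 17*26) = (-10 + (½)*(-⅒)) + (-200 + 676 + 442) = (-10 - 1/20) + 918 = -201/20 + 918 = 18159/20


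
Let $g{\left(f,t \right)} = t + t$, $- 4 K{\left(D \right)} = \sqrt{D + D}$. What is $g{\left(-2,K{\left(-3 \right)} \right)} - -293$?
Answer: $293 - \frac{i \sqrt{6}}{2} \approx 293.0 - 1.2247 i$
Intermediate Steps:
$K{\left(D \right)} = - \frac{\sqrt{2} \sqrt{D}}{4}$ ($K{\left(D \right)} = - \frac{\sqrt{D + D}}{4} = - \frac{\sqrt{2 D}}{4} = - \frac{\sqrt{2} \sqrt{D}}{4}$)
$g{\left(f,t \right)} = 2 t$
$g{\left(-2,K{\left(-3 \right)} \right)} - -293 = 2 \left(- \frac{\sqrt{2} \sqrt{-3}}{4}\right) - -293 = 2 \left(- \frac{\sqrt{2} i \sqrt{3}}{4}\right) + 293 = 2 \left(- \frac{i \sqrt{6}}{4}\right) + 293 = - \frac{i \sqrt{6}}{2} + 293 = 293 - \frac{i \sqrt{6}}{2}$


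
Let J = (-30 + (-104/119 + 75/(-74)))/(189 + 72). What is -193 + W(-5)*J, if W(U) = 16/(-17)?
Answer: -3768223015/19536111 ≈ -192.89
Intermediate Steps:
W(U) = -16/17 (W(U) = 16*(-1/17) = -16/17)
J = -280801/2298366 (J = (-30 + (-104*1/119 + 75*(-1/74)))/261 = (-30 + (-104/119 - 75/74))*(1/261) = (-30 - 16621/8806)*(1/261) = -280801/8806*1/261 = -280801/2298366 ≈ -0.12217)
-193 + W(-5)*J = -193 - 16/17*(-280801/2298366) = -193 + 2246408/19536111 = -3768223015/19536111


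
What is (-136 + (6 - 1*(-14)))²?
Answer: 13456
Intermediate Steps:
(-136 + (6 - 1*(-14)))² = (-136 + (6 + 14))² = (-136 + 20)² = (-116)² = 13456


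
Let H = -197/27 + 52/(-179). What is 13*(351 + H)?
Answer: 21576308/4833 ≈ 4464.4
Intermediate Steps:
H = -36667/4833 (H = -197*1/27 + 52*(-1/179) = -197/27 - 52/179 = -36667/4833 ≈ -7.5868)
13*(351 + H) = 13*(351 - 36667/4833) = 13*(1659716/4833) = 21576308/4833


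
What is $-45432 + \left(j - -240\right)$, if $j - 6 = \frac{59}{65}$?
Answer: $- \frac{2937031}{65} \approx -45185.0$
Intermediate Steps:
$j = \frac{449}{65}$ ($j = 6 + \frac{59}{65} = \frac{449}{65} \approx 6.9077$)
$-45432 + \left(j - -240\right) = -45432 + \left(\frac{449}{65} - -240\right) = -45432 + \left(\frac{449}{65} + 240\right) = -45432 + \frac{16049}{65} = - \frac{2937031}{65}$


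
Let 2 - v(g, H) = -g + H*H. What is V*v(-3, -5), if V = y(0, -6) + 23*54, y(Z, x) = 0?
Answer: -32292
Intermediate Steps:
v(g, H) = 2 + g - H² (v(g, H) = 2 - (-g + H*H) = 2 - (-g + H²) = 2 - (H² - g) = 2 + (g - H²) = 2 + g - H²)
V = 1242 (V = 0 + 23*54 = 0 + 1242 = 1242)
V*v(-3, -5) = 1242*(2 - 3 - 1*(-5)²) = 1242*(2 - 3 - 1*25) = 1242*(2 - 3 - 25) = 1242*(-26) = -32292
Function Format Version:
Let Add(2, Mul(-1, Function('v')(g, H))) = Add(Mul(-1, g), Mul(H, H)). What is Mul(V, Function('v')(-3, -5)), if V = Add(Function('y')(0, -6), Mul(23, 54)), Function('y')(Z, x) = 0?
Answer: -32292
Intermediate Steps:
Function('v')(g, H) = Add(2, g, Mul(-1, Pow(H, 2))) (Function('v')(g, H) = Add(2, Mul(-1, Add(Mul(-1, g), Mul(H, H)))) = Add(2, Mul(-1, Add(Mul(-1, g), Pow(H, 2)))) = Add(2, Mul(-1, Add(Pow(H, 2), Mul(-1, g)))) = Add(2, Add(g, Mul(-1, Pow(H, 2)))) = Add(2, g, Mul(-1, Pow(H, 2))))
V = 1242 (V = Add(0, Mul(23, 54)) = Add(0, 1242) = 1242)
Mul(V, Function('v')(-3, -5)) = Mul(1242, Add(2, -3, Mul(-1, Pow(-5, 2)))) = Mul(1242, Add(2, -3, Mul(-1, 25))) = Mul(1242, Add(2, -3, -25)) = Mul(1242, -26) = -32292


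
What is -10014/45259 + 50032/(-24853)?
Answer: -2513276230/1124821927 ≈ -2.2344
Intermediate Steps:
-10014/45259 + 50032/(-24853) = -10014*1/45259 + 50032*(-1/24853) = -10014/45259 - 50032/24853 = -2513276230/1124821927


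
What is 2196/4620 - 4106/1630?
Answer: -128252/62755 ≈ -2.0437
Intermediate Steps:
2196/4620 - 4106/1630 = 2196*(1/4620) - 4106*1/1630 = 183/385 - 2053/815 = -128252/62755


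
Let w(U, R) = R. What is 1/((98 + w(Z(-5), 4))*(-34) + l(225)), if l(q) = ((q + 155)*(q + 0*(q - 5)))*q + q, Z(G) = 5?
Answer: 1/19234257 ≈ 5.1991e-8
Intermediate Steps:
l(q) = q + q²*(155 + q) (l(q) = ((155 + q)*(q + 0*(-5 + q)))*q + q = ((155 + q)*(q + 0))*q + q = ((155 + q)*q)*q + q = (q*(155 + q))*q + q = q²*(155 + q) + q = q + q²*(155 + q))
1/((98 + w(Z(-5), 4))*(-34) + l(225)) = 1/((98 + 4)*(-34) + 225*(1 + 225² + 155*225)) = 1/(102*(-34) + 225*(1 + 50625 + 34875)) = 1/(-3468 + 225*85501) = 1/(-3468 + 19237725) = 1/19234257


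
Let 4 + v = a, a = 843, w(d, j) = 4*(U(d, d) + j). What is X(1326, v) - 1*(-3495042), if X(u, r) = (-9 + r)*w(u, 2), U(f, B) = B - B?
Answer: 3501682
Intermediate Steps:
U(f, B) = 0
w(d, j) = 4*j (w(d, j) = 4*(0 + j) = 4*j)
v = 839 (v = -4 + 843 = 839)
X(u, r) = -72 + 8*r (X(u, r) = (-9 + r)*(4*2) = (-9 + r)*8 = -72 + 8*r)
X(1326, v) - 1*(-3495042) = (-72 + 8*839) - 1*(-3495042) = (-72 + 6712) + 3495042 = 6640 + 3495042 = 3501682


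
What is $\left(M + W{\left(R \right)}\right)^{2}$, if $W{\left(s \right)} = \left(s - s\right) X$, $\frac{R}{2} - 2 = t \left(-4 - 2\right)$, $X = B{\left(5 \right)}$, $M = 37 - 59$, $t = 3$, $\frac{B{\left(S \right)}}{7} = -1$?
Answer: $484$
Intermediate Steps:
$B{\left(S \right)} = -7$ ($B{\left(S \right)} = 7 \left(-1\right) = -7$)
$M = -22$ ($M = 37 - 59 = -22$)
$X = -7$
$R = -32$ ($R = 4 + 2 \cdot 3 \left(-4 - 2\right) = 4 + 2 \cdot 3 \left(-6\right) = 4 + 2 \left(-18\right) = 4 - 36 = -32$)
$W{\left(s \right)} = 0$ ($W{\left(s \right)} = \left(s - s\right) \left(-7\right) = 0 \left(-7\right) = 0$)
$\left(M + W{\left(R \right)}\right)^{2} = \left(-22 + 0\right)^{2} = \left(-22\right)^{2} = 484$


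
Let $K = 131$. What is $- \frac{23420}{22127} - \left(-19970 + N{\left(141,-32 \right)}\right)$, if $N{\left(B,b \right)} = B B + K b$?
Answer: $\frac{94702267}{22127} \approx 4279.9$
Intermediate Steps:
$N{\left(B,b \right)} = B^{2} + 131 b$ ($N{\left(B,b \right)} = B B + 131 b = B^{2} + 131 b$)
$- \frac{23420}{22127} - \left(-19970 + N{\left(141,-32 \right)}\right) = - \frac{23420}{22127} + \left(19970 - \left(141^{2} + 131 \left(-32\right)\right)\right) = \left(-23420\right) \frac{1}{22127} + \left(19970 - \left(19881 - 4192\right)\right) = - \frac{23420}{22127} + \left(19970 - 15689\right) = - \frac{23420}{22127} + 4281 = \frac{94702267}{22127}$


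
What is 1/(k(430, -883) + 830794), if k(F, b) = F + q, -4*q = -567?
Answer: 4/3325463 ≈ 1.2028e-6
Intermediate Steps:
q = 567/4 (q = -1/4*(-567) = 567/4 ≈ 141.75)
k(F, b) = 567/4 + F (k(F, b) = F + 567/4 = 567/4 + F)
1/(k(430, -883) + 830794) = 1/((567/4 + 430) + 830794) = 1/(2287/4 + 830794) = 1/(3325463/4) = 4/3325463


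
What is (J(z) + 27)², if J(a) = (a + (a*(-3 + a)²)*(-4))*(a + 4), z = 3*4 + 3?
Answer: 26846167104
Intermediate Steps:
z = 15 (z = 12 + 3 = 15)
J(a) = (4 + a)*(a - 4*a*(-3 + a)²) (J(a) = (a - 4*a*(-3 + a)²)*(4 + a) = (4 + a)*(a - 4*a*(-3 + a)²))
(J(z) + 27)² = (15*(-140 - 4*15³ + 8*15² + 61*15) + 27)² = (15*(-140 - 4*3375 + 8*225 + 915) + 27)² = (15*(-140 - 13500 + 1800 + 915) + 27)² = (15*(-10925) + 27)² = (-163875 + 27)² = (-163848)² = 26846167104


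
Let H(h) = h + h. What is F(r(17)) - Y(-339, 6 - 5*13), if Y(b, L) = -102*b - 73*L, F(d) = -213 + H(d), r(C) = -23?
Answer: -39144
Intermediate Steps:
H(h) = 2*h
F(d) = -213 + 2*d
F(r(17)) - Y(-339, 6 - 5*13) = (-213 + 2*(-23)) - (-102*(-339) - 73*(6 - 5*13)) = (-213 - 46) - (34578 - 73*(6 - 65)) = -259 - (34578 - 73*(-59)) = -259 - (34578 + 4307) = -259 - 1*38885 = -259 - 38885 = -39144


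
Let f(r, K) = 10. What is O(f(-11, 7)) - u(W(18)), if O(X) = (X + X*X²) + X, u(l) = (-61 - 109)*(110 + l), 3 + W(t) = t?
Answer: 22270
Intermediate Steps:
W(t) = -3 + t
u(l) = -18700 - 170*l (u(l) = -170*(110 + l) = -18700 - 170*l)
O(X) = X³ + 2*X (O(X) = (X + X³) + X = X³ + 2*X)
O(f(-11, 7)) - u(W(18)) = 10*(2 + 10²) - (-18700 - 170*(-3 + 18)) = 10*(2 + 100) - (-18700 - 170*15) = 10*102 - (-18700 - 2550) = 1020 - 1*(-21250) = 1020 + 21250 = 22270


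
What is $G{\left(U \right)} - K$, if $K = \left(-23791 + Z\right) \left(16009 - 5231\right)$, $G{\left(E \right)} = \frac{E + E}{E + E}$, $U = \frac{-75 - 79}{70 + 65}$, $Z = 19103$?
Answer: $50527265$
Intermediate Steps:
$U = - \frac{154}{135} \approx -1.1407$
$G{\left(E \right)} = 1$ ($G{\left(E \right)} = \frac{2 E}{2 E} = 2 E \frac{1}{2 E} = 1$)
$K = -50527264$ ($K = \left(-23791 + 19103\right) \left(16009 - 5231\right) = \left(-4688\right) 10778 = -50527264$)
$G{\left(U \right)} - K = 1 - -50527264 = 1 + 50527264 = 50527265$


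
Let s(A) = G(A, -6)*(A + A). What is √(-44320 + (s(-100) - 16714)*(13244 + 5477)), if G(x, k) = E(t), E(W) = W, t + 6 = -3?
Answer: I*√279249314 ≈ 16711.0*I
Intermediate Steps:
t = -9 (t = -6 - 3 = -9)
G(x, k) = -9
s(A) = -18*A (s(A) = -9*(A + A) = -18*A)
√(-44320 + (s(-100) - 16714)*(13244 + 5477)) = √(-44320 + (-18*(-100) - 16714)*(13244 + 5477)) = √(-44320 + (1800 - 16714)*18721) = √(-44320 - 14914*18721) = √(-44320 - 279204994) = √(-279249314) = I*√279249314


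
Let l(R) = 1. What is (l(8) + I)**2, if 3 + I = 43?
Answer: 1681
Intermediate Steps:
I = 40 (I = -3 + 43 = 40)
(l(8) + I)**2 = (1 + 40)**2 = 41**2 = 1681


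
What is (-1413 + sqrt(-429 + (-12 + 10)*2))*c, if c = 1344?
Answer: -1899072 + 1344*I*sqrt(433) ≈ -1.8991e+6 + 27967.0*I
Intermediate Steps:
(-1413 + sqrt(-429 + (-12 + 10)*2))*c = (-1413 + sqrt(-429 + (-12 + 10)*2))*1344 = (-1413 + sqrt(-429 - 2*2))*1344 = (-1413 + sqrt(-429 - 4))*1344 = (-1413 + sqrt(-433))*1344 = (-1413 + I*sqrt(433))*1344 = -1899072 + 1344*I*sqrt(433)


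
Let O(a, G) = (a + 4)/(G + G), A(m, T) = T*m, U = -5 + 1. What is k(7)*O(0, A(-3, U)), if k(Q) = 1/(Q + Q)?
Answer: 1/84 ≈ 0.011905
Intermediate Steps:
U = -4
O(a, G) = (4 + a)/(2*G) (O(a, G) = (4 + a)/((2*G)) = (4 + a)*(1/(2*G)) = (4 + a)/(2*G))
k(Q) = 1/(2*Q)
k(7)*O(0, A(-3, U)) = ((1/2)/7)*((4 + 0)/(2*((-4*(-3))))) = ((1/2)*(1/7))*((1/2)*4/12) = ((1/2)*(1/12)*4)/14 = (1/14)*(1/6) = 1/84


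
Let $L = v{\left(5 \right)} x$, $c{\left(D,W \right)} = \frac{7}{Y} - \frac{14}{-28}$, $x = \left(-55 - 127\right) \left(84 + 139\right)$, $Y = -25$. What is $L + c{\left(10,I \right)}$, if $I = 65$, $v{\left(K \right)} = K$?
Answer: $- \frac{10146489}{50} \approx -2.0293 \cdot 10^{5}$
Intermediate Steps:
$x = -40586$ ($x = \left(-182\right) 223 = -40586$)
$c{\left(D,W \right)} = \frac{11}{50}$ ($c{\left(D,W \right)} = \frac{7}{-25} - \frac{14}{-28} = 7 \left(- \frac{1}{25}\right) - - \frac{1}{2} = - \frac{7}{25} + \frac{1}{2} = \frac{11}{50}$)
$L = -202930$ ($L = 5 \left(-40586\right) = -202930$)
$L + c{\left(10,I \right)} = -202930 + \frac{11}{50} = - \frac{10146489}{50}$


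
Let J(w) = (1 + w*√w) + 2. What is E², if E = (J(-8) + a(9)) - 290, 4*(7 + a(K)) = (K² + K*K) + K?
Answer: 1001833/16 + 8040*I*√2 ≈ 62615.0 + 11370.0*I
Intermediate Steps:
J(w) = 3 + w^(3/2) (J(w) = (1 + w^(3/2)) + 2 = 3 + w^(3/2))
a(K) = -7 + K²/2 + K/4 (a(K) = -7 + ((K² + K*K) + K)/4 = -7 + ((K² + K²) + K)/4 = -7 + (2*K² + K)/4 = -7 + (K + 2*K²)/4 = -7 + (K²/2 + K/4) = -7 + K²/2 + K/4)
E = -1005/4 - 16*I*√2 (E = ((3 + (-8)^(3/2)) + (-7 + (½)*9² + (¼)*9)) - 290 = ((3 - 16*I*√2) + (-7 + (½)*81 + 9/4)) - 290 = ((3 - 16*I*√2) + (-7 + 81/2 + 9/4)) - 290 = ((3 - 16*I*√2) + 143/4) - 290 = (155/4 - 16*I*√2) - 290 = -1005/4 - 16*I*√2 ≈ -251.25 - 22.627*I)
E² = (-1005/4 - 16*I*√2)²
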